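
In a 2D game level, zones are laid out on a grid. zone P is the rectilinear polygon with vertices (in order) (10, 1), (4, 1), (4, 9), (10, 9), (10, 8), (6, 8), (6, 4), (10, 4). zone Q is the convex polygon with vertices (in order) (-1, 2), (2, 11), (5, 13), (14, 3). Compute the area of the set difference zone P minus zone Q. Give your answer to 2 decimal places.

10.15

|zone P| = 32, |zone P∩zone Q| = 21.85.
|zone P ∖ zone Q| = |zone P| − |zone P∩zone Q| = 32 − 21.85 = 10.15.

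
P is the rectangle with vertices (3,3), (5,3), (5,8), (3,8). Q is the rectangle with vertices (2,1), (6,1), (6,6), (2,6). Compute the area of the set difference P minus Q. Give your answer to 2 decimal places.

|P∩Q|: x∈[3,5], y∈[3,6] → 2·3 = 6.
|P| = 10.
|P ∖ Q| = |P| − |P∩Q| = 10 − 6 = 4.00.

4.00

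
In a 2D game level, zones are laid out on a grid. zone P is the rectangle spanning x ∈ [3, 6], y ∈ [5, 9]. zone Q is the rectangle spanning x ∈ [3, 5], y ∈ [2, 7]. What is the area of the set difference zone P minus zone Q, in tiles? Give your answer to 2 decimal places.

8.00

|zone P∩zone Q|: x∈[3,5], y∈[5,7] → 2·2 = 4.
|zone P| = 12.
|zone P ∖ zone Q| = |zone P| − |zone P∩zone Q| = 12 − 4 = 8.00.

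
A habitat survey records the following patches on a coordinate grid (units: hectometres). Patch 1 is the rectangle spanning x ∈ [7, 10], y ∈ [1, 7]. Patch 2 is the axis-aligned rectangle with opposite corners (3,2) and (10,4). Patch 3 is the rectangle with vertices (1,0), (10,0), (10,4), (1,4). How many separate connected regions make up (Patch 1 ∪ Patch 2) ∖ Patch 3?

(Patch 1 ∪ Patch 2) ∖ Patch 3 is a single connected region.

1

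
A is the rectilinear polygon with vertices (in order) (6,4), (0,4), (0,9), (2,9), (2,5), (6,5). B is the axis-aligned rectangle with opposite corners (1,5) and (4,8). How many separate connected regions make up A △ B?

1

A △ B is a single connected region.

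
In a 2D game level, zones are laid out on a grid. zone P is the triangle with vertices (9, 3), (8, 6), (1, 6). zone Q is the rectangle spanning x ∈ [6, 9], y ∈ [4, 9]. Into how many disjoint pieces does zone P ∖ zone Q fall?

zone P ∖ zone Q splits into 2 disjoint pieces (area 1.1667, area 4.6875).

2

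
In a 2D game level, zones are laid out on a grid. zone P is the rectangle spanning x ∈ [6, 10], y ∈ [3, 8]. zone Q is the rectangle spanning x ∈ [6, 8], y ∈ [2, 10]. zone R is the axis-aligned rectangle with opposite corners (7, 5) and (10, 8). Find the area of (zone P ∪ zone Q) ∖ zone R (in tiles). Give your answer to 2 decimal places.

17.00

|zone P ∪ zone Q| = 26.
|(zone P ∪ zone Q) ∩ zone R| = 9.
|(zone P ∪ zone Q) ∖ zone R| = 26 − 9 = 17.00.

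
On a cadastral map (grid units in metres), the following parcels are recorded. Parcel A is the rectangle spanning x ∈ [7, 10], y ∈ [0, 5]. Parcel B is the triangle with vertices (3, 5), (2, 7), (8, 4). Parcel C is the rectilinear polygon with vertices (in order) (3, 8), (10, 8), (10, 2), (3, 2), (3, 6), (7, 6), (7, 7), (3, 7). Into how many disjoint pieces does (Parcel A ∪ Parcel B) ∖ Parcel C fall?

(Parcel A ∪ Parcel B) ∖ Parcel C splits into 2 disjoint pieces (area 6, area 1).

2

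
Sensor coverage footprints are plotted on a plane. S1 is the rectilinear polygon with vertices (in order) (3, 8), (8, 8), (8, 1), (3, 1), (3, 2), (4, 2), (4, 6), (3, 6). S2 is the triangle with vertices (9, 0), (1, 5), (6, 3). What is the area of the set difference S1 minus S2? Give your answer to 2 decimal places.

|S1| = 31, |S1∩S2| = 3.1875.
|S1 ∖ S2| = |S1| − |S1∩S2| = 31 − 3.1875 = 27.81.

27.81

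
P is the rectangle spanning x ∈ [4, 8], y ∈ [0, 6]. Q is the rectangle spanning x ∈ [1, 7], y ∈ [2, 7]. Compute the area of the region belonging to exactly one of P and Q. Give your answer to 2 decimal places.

30.00

|P∩Q|: x∈[4,7], y∈[2,6] → 3·4 = 12.
|P △ Q| = |P| + |Q| − 2·|P∩Q| = 24 + 30 − 24 = 30.00.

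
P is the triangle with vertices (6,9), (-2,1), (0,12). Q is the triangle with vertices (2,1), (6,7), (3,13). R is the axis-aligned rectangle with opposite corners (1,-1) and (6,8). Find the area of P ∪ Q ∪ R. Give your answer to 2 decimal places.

By inclusion–exclusion:
Individual areas: |P| = 36, |Q| = 21, |R| = 45.
|P∩Q| = 8.0606.
|P∩R| = 8.
|Q∩R| = 13.7083.
|P∩Q∩R| = 3.1856.
|P ∪ Q ∪ R| = 102 − 29.7689 + 3.1856 = 75.42.

75.42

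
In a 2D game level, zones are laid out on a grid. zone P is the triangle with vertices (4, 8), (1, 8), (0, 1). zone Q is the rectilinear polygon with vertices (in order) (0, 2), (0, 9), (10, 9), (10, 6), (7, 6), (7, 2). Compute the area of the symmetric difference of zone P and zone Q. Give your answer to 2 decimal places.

|zone P| = 10.5, |zone Q| = 58, |zone P∩zone Q| = 10.2857.
|zone P △ zone Q| = |zone P| + |zone Q| − 2·|zone P∩zone Q| = 10.5 + 58 − 20.5714 = 47.93.

47.93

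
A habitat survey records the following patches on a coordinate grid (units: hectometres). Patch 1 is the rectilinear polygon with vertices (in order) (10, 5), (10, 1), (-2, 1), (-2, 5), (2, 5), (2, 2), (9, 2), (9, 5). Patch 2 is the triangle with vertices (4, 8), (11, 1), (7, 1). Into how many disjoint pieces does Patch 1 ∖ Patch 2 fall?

Patch 1 ∖ Patch 2 splits into 2 disjoint pieces (area 2.5, area 20.7857).

2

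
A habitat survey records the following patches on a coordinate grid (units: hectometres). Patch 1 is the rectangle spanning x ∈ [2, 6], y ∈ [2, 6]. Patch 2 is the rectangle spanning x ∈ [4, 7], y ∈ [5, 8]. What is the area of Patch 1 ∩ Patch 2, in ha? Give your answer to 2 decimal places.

2.00

|Patch 1∩Patch 2|: x∈[4,6], y∈[5,6] → 2·1 = 2.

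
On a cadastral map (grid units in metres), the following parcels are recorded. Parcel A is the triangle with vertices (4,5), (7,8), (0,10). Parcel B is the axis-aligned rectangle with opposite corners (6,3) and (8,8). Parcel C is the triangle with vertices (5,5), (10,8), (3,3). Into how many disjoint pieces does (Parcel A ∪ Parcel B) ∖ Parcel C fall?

(Parcel A ∪ Parcel B) ∖ Parcel C splits into 2 disjoint pieces (area 16.6, area 5.7143).

2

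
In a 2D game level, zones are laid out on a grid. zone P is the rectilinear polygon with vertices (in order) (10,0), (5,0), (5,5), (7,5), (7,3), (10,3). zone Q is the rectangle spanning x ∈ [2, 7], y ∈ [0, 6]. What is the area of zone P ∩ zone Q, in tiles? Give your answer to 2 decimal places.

10.00

The intersection is the polygon with vertices (5,0), (5,5), (7,5), (7,3), (7,0).
By the shoelace formula its area is 10.00.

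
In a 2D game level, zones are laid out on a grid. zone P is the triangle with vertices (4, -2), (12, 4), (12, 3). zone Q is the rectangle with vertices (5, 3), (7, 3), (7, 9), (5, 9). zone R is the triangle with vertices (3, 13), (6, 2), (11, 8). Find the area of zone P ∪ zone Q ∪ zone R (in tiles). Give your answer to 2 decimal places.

41.49

By inclusion–exclusion:
Individual areas: |zone P| = 4, |zone Q| = 12, |zone R| = 36.5.
|zone P∩zone Q| = 0.
|zone P∩zone R| = 0.
|zone Q∩zone R| = 11.0136.
|zone P∩zone Q∩zone R| = 0.
|zone P ∪ zone Q ∪ zone R| = 52.5 − 11.0136 + 0 = 41.49.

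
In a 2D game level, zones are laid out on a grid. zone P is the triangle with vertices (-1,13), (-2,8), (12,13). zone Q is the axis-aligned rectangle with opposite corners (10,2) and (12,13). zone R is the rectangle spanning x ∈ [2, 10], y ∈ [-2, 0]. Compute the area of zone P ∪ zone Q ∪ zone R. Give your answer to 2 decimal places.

69.79

By inclusion–exclusion:
Individual areas: |zone P| = 32.5, |zone Q| = 22, |zone R| = 16.
|zone P∩zone Q| = 0.7143.
|zone P∩zone R| = 0.
|zone Q∩zone R| = 0 (no overlap).
|zone P∩zone Q∩zone R| = 0.
|zone P ∪ zone Q ∪ zone R| = 70.5 − 0.7143 + 0 = 69.79.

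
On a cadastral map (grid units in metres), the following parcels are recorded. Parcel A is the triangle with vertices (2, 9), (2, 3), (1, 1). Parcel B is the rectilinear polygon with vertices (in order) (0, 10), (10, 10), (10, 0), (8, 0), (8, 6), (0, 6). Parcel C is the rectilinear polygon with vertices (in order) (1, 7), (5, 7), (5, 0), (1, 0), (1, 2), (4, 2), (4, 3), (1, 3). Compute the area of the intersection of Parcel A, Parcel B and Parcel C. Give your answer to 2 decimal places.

The intersection is the polygon with vertices (1.625,6), (1.75,7), (2,7), (2,6).
By the shoelace formula its area is 0.31.

0.31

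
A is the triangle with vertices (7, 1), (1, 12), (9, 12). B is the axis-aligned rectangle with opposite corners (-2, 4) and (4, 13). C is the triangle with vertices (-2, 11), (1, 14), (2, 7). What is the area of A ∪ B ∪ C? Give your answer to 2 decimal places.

90.32

By inclusion–exclusion:
Individual areas: |A| = 44, |B| = 54, |C| = 12.
|A∩B| = 8.25.
|A∩C| = 0.1014.
|B∩C| = 11.4286.
|A∩B∩C| = 0.1014.
|A ∪ B ∪ C| = 110 − 19.78 + 0.1014 = 90.32.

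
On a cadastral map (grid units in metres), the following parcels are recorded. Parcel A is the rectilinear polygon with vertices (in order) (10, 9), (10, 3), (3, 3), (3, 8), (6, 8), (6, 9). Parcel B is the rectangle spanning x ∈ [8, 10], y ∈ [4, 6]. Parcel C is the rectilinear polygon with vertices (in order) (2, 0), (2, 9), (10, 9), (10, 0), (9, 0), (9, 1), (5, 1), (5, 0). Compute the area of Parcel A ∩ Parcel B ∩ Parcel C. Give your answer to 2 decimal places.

4.00

The intersection is the polygon with vertices (8,4), (8,6), (10,6), (10,4).
By the shoelace formula its area is 4.00.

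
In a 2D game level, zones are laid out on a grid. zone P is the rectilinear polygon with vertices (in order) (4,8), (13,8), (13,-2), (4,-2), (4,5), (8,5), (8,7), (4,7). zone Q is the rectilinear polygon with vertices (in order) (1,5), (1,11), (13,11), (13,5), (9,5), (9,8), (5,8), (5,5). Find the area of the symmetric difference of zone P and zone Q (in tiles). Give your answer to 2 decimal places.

|zone P| = 82, |zone Q| = 60, |zone P∩zone Q| = 13.
|zone P △ zone Q| = |zone P| + |zone Q| − 2·|zone P∩zone Q| = 82 + 60 − 26 = 116.00.

116.00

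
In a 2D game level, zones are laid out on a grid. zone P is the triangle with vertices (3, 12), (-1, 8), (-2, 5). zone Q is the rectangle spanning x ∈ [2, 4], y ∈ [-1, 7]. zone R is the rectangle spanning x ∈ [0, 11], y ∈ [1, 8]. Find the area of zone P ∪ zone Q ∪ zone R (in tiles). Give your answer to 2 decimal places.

84.99

By inclusion–exclusion:
Individual areas: |zone P| = 4, |zone Q| = 16, |zone R| = 77.
|zone P∩zone Q| = 0.
|zone P∩zone R| = 0.0143.
|zone Q∩zone R|: x∈[2,4], y∈[1,7] → 2·6 = 12.
|zone P∩zone Q∩zone R| = 0.
|zone P ∪ zone Q ∪ zone R| = 97 − 12.0143 + 0 = 84.99.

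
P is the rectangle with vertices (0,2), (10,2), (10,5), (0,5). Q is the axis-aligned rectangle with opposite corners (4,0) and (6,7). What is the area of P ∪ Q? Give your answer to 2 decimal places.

38.00

By inclusion–exclusion:
Individual areas: |P| = 30, |Q| = 14.
|P∩Q|: x∈[4,6], y∈[2,5] → 2·3 = 6.
|P ∪ Q| = 44 − 6 = 38.00.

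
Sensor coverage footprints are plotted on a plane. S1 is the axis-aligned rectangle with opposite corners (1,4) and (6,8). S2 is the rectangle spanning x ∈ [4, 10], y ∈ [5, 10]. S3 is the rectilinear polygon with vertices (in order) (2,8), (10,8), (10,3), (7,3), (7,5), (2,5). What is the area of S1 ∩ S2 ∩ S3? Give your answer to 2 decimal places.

6.00

The intersection is the polygon with vertices (6,5), (4,5), (4,8), (6,8).
By the shoelace formula its area is 6.00.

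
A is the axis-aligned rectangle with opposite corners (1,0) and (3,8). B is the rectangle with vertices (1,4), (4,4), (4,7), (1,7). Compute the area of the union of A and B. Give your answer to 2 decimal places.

19.00

By inclusion–exclusion:
Individual areas: |A| = 16, |B| = 9.
|A∩B|: x∈[1,3], y∈[4,7] → 2·3 = 6.
|A ∪ B| = 25 − 6 = 19.00.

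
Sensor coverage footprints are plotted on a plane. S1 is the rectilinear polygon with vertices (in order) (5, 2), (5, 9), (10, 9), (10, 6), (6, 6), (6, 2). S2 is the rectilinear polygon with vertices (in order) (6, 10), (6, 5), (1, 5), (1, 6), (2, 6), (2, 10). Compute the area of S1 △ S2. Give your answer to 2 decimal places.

|S1| = 19, |S2| = 21, |S1∩S2| = 4.
|S1 △ S2| = |S1| + |S2| − 2·|S1∩S2| = 19 + 21 − 8 = 32.00.

32.00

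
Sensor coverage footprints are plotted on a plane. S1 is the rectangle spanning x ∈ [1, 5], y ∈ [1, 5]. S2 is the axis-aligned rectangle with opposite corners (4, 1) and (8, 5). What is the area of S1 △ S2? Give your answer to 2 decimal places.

|S1∩S2|: x∈[4,5], y∈[1,5] → 1·4 = 4.
|S1 △ S2| = |S1| + |S2| − 2·|S1∩S2| = 16 + 16 − 8 = 24.00.

24.00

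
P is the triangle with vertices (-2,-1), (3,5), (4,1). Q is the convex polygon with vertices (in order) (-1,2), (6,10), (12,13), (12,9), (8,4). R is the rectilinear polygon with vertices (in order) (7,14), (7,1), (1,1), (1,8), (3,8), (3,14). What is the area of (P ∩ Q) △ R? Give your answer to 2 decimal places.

63.22

|P ∩ Q| = 2.8068.
|(P ∩ Q) ∩ R| = 2.7944.
|(P ∩ Q) △ R| = 2.8068 + 66 − 5.5889 = 63.22.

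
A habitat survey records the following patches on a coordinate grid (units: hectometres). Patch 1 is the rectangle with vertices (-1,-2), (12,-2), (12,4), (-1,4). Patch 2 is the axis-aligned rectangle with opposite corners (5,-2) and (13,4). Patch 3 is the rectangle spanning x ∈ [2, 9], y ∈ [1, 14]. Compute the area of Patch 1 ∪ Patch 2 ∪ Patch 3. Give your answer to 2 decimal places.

By inclusion–exclusion:
Individual areas: |Patch 1| = 78, |Patch 2| = 48, |Patch 3| = 91.
|Patch 1∩Patch 2|: x∈[5,12], y∈[-2,4] → 7·6 = 42.
|Patch 1∩Patch 3|: x∈[2,9], y∈[1,4] → 7·3 = 21.
|Patch 2∩Patch 3|: x∈[5,9], y∈[1,4] → 4·3 = 12.
|Patch 1∩Patch 2∩Patch 3| = 12.
|Patch 1 ∪ Patch 2 ∪ Patch 3| = 217 − 75 + 12 = 154.00.

154.00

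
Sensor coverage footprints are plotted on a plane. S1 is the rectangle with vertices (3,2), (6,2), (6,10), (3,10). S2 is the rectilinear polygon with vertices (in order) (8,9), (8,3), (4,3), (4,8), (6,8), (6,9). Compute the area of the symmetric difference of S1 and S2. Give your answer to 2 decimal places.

26.00

|S1| = 24, |S2| = 22, |S1∩S2| = 10.
|S1 △ S2| = |S1| + |S2| − 2·|S1∩S2| = 24 + 22 − 20 = 26.00.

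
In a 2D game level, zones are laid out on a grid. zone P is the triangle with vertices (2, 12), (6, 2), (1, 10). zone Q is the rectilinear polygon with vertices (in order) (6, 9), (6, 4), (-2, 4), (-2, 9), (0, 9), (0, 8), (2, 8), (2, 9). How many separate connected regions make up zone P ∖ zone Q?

2

zone P ∖ zone Q splits into 2 disjoint pieces (area 3.6, area 0.45).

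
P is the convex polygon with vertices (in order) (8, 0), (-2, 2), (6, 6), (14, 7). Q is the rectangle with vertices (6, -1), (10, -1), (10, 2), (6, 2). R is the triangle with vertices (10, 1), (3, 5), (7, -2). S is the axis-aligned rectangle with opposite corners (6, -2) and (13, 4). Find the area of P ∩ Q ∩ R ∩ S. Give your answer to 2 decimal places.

The intersection is the polygon with vertices (8.25,2), (9.233,1.438), (8,0), (6,0.4), (6,2).
By the shoelace formula its area is 4.90.

4.90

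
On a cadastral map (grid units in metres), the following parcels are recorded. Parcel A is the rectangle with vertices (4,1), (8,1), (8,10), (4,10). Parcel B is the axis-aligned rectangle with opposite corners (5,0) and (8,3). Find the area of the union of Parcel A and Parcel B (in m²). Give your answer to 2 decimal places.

39.00

By inclusion–exclusion:
Individual areas: |Parcel A| = 36, |Parcel B| = 9.
|Parcel A∩Parcel B|: x∈[5,8], y∈[1,3] → 3·2 = 6.
|Parcel A ∪ Parcel B| = 45 − 6 = 39.00.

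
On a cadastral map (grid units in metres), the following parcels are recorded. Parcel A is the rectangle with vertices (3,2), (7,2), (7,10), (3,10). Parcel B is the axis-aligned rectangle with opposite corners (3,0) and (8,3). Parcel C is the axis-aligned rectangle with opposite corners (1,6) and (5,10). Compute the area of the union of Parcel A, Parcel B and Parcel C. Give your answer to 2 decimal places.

51.00

By inclusion–exclusion:
Individual areas: |Parcel A| = 32, |Parcel B| = 15, |Parcel C| = 16.
|Parcel A∩Parcel B|: x∈[3,7], y∈[2,3] → 4·1 = 4.
|Parcel A∩Parcel C|: x∈[3,5], y∈[6,10] → 2·4 = 8.
|Parcel B∩Parcel C| = 0 (no overlap).
|Parcel A∩Parcel B∩Parcel C| = 0.
|Parcel A ∪ Parcel B ∪ Parcel C| = 63 − 12 + 0 = 51.00.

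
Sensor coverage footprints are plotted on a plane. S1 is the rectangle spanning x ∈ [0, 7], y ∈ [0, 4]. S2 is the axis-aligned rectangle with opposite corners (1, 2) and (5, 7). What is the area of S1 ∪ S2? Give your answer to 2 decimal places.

By inclusion–exclusion:
Individual areas: |S1| = 28, |S2| = 20.
|S1∩S2|: x∈[1,5], y∈[2,4] → 4·2 = 8.
|S1 ∪ S2| = 48 − 8 = 40.00.

40.00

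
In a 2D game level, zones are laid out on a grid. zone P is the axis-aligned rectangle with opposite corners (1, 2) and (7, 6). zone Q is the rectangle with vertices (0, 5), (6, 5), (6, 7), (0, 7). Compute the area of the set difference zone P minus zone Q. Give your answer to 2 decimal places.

|zone P∩zone Q|: x∈[1,6], y∈[5,6] → 5·1 = 5.
|zone P| = 24.
|zone P ∖ zone Q| = |zone P| − |zone P∩zone Q| = 24 − 5 = 19.00.

19.00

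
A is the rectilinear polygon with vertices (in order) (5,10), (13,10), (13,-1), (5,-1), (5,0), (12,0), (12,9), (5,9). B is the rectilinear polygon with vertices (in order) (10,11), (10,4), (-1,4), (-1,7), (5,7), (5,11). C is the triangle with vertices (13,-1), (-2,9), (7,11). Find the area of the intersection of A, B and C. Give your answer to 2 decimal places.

2.75

The intersection is the polygon with vertices (5,9), (5,10), (7.5,10), (8,9).
By the shoelace formula its area is 2.75.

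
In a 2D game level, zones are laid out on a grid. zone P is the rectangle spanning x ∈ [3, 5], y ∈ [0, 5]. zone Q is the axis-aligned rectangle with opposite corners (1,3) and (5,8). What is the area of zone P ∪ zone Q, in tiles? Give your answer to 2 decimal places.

By inclusion–exclusion:
Individual areas: |zone P| = 10, |zone Q| = 20.
|zone P∩zone Q|: x∈[3,5], y∈[3,5] → 2·2 = 4.
|zone P ∪ zone Q| = 30 − 4 = 26.00.

26.00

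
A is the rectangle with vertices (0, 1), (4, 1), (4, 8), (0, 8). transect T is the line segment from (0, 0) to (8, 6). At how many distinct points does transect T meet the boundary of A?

2

The segment meets the boundary at (1.333,1), (4,3).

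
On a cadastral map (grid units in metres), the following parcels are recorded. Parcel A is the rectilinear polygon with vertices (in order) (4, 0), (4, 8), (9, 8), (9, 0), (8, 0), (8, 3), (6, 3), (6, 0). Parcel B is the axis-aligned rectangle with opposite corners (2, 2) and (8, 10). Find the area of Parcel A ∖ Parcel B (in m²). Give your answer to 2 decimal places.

12.00

|Parcel A| = 34, |Parcel A∩Parcel B| = 22.
|Parcel A ∖ Parcel B| = |Parcel A| − |Parcel A∩Parcel B| = 34 − 22 = 12.00.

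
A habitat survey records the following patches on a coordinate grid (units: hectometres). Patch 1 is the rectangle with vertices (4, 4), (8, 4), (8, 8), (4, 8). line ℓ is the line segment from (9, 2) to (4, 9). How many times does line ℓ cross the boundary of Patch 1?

The segment meets the boundary at (4.714,8), (7.571,4).

2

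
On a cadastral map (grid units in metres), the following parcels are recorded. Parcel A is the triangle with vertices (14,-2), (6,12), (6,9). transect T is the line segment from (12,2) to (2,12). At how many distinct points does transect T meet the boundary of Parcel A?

2

The segment meets the boundary at (8.667,5.333), (11.333,2.667).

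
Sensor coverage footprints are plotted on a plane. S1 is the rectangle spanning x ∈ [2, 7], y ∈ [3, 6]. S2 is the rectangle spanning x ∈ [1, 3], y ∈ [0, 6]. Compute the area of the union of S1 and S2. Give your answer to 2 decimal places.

24.00

By inclusion–exclusion:
Individual areas: |S1| = 15, |S2| = 12.
|S1∩S2|: x∈[2,3], y∈[3,6] → 1·3 = 3.
|S1 ∪ S2| = 27 − 3 = 24.00.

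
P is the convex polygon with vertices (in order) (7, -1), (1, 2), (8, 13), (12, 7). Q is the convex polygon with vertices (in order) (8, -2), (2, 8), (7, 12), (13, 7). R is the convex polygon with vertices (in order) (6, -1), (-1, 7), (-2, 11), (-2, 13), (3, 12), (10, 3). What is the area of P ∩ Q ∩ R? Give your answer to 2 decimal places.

The intersection is the polygon with vertices (8.667,1.667), (6.875,-0.125), (3.368,5.721), (5.4,8.914), (9.723,3.356).
By the shoelace formula its area is 27.55.

27.55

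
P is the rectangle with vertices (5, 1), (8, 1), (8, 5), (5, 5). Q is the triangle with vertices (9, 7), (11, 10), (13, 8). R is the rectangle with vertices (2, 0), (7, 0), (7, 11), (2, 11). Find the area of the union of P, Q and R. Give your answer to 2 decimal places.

64.00

By inclusion–exclusion:
Individual areas: |P| = 12, |Q| = 5, |R| = 55.
|P∩Q| = 0.
|P∩R|: x∈[5,7], y∈[1,5] → 2·4 = 8.
|Q∩R| = 0.
|P∩Q∩R| = 0.
|P ∪ Q ∪ R| = 72 − 8 + 0 = 64.00.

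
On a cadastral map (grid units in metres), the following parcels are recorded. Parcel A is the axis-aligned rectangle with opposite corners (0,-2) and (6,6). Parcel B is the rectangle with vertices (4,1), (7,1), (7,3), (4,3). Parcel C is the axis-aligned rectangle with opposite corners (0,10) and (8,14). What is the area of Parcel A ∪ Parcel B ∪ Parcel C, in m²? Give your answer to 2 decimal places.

82.00

By inclusion–exclusion:
Individual areas: |Parcel A| = 48, |Parcel B| = 6, |Parcel C| = 32.
|Parcel A∩Parcel B|: x∈[4,6], y∈[1,3] → 2·2 = 4.
|Parcel A∩Parcel C| = 0 (no overlap).
|Parcel B∩Parcel C| = 0 (no overlap).
|Parcel A∩Parcel B∩Parcel C| = 0.
|Parcel A ∪ Parcel B ∪ Parcel C| = 86 − 4 + 0 = 82.00.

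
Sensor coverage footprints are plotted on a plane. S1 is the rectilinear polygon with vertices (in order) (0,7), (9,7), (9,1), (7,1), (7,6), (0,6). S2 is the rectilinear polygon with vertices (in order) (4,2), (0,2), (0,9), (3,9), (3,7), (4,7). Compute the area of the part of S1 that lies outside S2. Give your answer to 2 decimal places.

15.00

|S1| = 19, |S1∩S2| = 4.
|S1 ∖ S2| = |S1| − |S1∩S2| = 19 − 4 = 15.00.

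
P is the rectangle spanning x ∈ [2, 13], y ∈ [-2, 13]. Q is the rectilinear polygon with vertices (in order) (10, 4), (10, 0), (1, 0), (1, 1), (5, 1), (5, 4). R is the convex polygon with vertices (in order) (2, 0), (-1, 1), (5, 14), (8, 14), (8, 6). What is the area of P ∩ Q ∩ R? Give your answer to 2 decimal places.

1.00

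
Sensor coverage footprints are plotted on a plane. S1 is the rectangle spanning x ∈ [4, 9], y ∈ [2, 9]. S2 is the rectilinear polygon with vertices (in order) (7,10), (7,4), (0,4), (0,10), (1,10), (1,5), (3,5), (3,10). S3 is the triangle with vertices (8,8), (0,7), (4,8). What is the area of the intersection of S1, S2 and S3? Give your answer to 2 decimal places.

0.94

The intersection is the polygon with vertices (7,7.875), (4,7.5), (4,8), (7,8).
By the shoelace formula its area is 0.94.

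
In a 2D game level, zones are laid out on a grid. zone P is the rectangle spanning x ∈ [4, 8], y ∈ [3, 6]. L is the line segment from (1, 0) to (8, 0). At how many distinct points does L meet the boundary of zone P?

0

The segment lies entirely outside zone P and never meets its boundary.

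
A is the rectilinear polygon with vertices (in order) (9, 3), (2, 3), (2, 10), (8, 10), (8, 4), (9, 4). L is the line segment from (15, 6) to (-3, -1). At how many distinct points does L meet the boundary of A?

The segment meets the boundary at (7.286,3), (9,3.667).

2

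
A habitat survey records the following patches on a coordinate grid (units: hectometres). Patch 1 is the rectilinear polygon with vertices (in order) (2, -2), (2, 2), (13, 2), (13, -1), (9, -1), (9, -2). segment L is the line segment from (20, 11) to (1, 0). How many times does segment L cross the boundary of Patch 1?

The segment meets the boundary at (2,0.579), (4.455,2).

2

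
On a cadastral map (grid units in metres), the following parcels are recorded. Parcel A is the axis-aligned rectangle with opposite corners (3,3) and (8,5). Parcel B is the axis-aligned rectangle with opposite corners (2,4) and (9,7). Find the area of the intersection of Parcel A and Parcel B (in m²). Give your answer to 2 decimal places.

5.00

|Parcel A∩Parcel B|: x∈[3,8], y∈[4,5] → 5·1 = 5.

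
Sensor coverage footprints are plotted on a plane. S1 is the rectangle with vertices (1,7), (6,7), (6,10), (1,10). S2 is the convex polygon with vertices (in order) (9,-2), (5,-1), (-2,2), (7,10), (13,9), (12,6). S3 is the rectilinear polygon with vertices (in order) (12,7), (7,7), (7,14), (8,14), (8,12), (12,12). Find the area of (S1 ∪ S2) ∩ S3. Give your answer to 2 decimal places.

12.92

The region (S1 ∪ S2) ∩ S3 is the polygon with vertices (12,9.167), (12,7), (7,7), (7,10).
By the shoelace formula its area is 12.92.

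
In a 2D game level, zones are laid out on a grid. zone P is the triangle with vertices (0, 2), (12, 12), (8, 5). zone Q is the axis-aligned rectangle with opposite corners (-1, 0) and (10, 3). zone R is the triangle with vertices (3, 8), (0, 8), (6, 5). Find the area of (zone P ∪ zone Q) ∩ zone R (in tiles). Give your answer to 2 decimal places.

The region (zone P ∪ zone Q) ∩ zone R is the polygon with vertices (4.909,6.091), (6,5), (4.5,5.75).
By the shoelace formula its area is 0.41.

0.41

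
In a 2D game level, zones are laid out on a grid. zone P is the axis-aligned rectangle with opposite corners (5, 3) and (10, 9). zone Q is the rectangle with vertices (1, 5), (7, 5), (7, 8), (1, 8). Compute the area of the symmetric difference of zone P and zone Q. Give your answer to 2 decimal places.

|zone P∩zone Q|: x∈[5,7], y∈[5,8] → 2·3 = 6.
|zone P △ zone Q| = |zone P| + |zone Q| − 2·|zone P∩zone Q| = 30 + 18 − 12 = 36.00.

36.00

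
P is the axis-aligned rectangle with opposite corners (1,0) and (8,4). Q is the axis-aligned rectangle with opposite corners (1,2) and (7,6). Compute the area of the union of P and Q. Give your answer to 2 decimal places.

40.00

By inclusion–exclusion:
Individual areas: |P| = 28, |Q| = 24.
|P∩Q|: x∈[1,7], y∈[2,4] → 6·2 = 12.
|P ∪ Q| = 52 − 12 = 40.00.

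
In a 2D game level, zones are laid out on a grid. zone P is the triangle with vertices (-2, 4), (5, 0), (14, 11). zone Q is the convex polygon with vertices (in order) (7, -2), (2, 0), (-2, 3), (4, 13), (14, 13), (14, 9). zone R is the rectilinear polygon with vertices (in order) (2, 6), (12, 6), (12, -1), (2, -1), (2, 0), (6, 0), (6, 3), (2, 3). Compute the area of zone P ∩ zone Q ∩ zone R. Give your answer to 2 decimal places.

21.27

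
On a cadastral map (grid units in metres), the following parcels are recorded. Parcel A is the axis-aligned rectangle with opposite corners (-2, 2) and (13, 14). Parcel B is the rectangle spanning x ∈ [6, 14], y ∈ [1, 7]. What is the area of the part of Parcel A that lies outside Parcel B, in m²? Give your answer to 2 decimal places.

|Parcel A∩Parcel B|: x∈[6,13], y∈[2,7] → 7·5 = 35.
|Parcel A| = 180.
|Parcel A ∖ Parcel B| = |Parcel A| − |Parcel A∩Parcel B| = 180 − 35 = 145.00.

145.00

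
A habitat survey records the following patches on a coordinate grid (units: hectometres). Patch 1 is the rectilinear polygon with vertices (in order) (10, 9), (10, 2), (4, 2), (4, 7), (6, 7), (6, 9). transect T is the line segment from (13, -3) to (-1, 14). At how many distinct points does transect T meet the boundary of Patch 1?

The segment meets the boundary at (4.765,7), (8.882,2).

2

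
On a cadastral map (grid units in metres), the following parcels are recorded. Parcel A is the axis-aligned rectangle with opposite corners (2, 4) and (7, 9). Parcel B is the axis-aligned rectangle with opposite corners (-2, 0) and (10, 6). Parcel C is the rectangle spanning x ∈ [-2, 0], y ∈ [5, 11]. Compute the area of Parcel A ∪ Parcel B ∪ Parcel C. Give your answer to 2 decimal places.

By inclusion–exclusion:
Individual areas: |Parcel A| = 25, |Parcel B| = 72, |Parcel C| = 12.
|Parcel A∩Parcel B|: x∈[2,7], y∈[4,6] → 5·2 = 10.
|Parcel A∩Parcel C| = 0 (no overlap).
|Parcel B∩Parcel C|: x∈[-2,0], y∈[5,6] → 2·1 = 2.
|Parcel A∩Parcel B∩Parcel C| = 0.
|Parcel A ∪ Parcel B ∪ Parcel C| = 109 − 12 + 0 = 97.00.

97.00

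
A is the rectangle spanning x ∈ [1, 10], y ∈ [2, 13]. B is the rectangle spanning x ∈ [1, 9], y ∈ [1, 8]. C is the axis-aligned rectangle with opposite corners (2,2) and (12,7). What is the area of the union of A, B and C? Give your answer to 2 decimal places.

By inclusion–exclusion:
Individual areas: |A| = 99, |B| = 56, |C| = 50.
|A∩B|: x∈[1,9], y∈[2,8] → 8·6 = 48.
|A∩C|: x∈[2,10], y∈[2,7] → 8·5 = 40.
|B∩C|: x∈[2,9], y∈[2,7] → 7·5 = 35.
|A∩B∩C| = 35.
|A ∪ B ∪ C| = 205 − 123 + 35 = 117.00.

117.00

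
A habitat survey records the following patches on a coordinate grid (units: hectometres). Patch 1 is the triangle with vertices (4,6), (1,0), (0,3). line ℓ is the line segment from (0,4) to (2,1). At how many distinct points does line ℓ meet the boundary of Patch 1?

2

The segment meets the boundary at (1.714,1.429), (0.444,3.333).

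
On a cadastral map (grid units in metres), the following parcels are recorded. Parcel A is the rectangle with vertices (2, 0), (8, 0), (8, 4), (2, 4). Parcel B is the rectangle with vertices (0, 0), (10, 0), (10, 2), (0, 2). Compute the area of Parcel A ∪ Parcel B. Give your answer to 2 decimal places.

By inclusion–exclusion:
Individual areas: |Parcel A| = 24, |Parcel B| = 20.
|Parcel A∩Parcel B|: x∈[2,8], y∈[0,2] → 6·2 = 12.
|Parcel A ∪ Parcel B| = 44 − 12 = 32.00.

32.00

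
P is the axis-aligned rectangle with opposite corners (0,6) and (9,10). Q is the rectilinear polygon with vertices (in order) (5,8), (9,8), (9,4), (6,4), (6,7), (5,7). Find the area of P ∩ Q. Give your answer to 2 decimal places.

The intersection is the polygon with vertices (9,6), (6,6), (6,7), (5,7), (5,8), (9,8).
By the shoelace formula its area is 7.00.

7.00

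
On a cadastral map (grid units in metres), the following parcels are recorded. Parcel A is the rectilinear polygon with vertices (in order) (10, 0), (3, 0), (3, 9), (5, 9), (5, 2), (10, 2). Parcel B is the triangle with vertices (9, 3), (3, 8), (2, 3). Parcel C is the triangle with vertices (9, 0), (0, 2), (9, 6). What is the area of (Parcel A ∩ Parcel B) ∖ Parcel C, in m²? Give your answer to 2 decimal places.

6.78

|Parcel A ∩ Parcel B| = 8.3333.
|(Parcel A ∩ Parcel B) ∩ Parcel C| = 1.5556.
|(Parcel A ∩ Parcel B) ∖ Parcel C| = 8.3333 − 1.5556 = 6.78.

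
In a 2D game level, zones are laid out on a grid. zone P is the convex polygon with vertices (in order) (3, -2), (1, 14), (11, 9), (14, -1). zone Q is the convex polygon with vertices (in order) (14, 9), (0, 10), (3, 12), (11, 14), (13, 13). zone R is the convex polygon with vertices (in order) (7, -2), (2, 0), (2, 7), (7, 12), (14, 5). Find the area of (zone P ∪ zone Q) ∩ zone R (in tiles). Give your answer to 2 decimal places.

95.36

The region (zone P ∪ zone Q) ∩ zone R is the polygon with vertices (12.615,3.615), (7.4,-1.6), (6.259,-1.704), (2.789,-0.316), (2,6), (2,7), (7,12), (11.429,7.571).
By the shoelace formula its area is 95.36.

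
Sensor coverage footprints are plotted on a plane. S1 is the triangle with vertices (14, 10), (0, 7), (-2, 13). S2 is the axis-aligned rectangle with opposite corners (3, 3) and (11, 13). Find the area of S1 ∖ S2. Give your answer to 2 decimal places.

22.50

|S1| = 45, |S1∩S2| = 22.5.
|S1 ∖ S2| = |S1| − |S1∩S2| = 45 − 22.5 = 22.50.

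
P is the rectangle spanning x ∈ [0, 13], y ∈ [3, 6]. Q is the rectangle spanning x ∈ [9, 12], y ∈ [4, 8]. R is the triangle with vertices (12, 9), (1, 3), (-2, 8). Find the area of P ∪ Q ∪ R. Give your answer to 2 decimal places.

By inclusion–exclusion:
Individual areas: |P| = 39, |Q| = 12, |R| = 36.5.
|P∩Q|: x∈[9,12], y∈[4,6] → 3·2 = 6.
|P∩R| = 10.4167.
|Q∩R| = 0.3712.
|P∩Q∩R| = 0.
|P ∪ Q ∪ R| = 87.5 − 16.7879 + 0 = 70.71.

70.71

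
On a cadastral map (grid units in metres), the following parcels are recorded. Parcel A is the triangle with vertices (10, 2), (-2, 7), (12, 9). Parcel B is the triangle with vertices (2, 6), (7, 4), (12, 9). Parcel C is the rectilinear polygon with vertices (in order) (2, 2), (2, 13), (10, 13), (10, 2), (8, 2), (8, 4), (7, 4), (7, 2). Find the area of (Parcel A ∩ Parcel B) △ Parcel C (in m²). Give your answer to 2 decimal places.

71.30

|Parcel A ∩ Parcel B| = 17.5.
|(Parcel A ∩ Parcel B) ∩ Parcel C| = 16.1.
|(Parcel A ∩ Parcel B) △ Parcel C| = 17.5 + 86 − 32.2 = 71.30.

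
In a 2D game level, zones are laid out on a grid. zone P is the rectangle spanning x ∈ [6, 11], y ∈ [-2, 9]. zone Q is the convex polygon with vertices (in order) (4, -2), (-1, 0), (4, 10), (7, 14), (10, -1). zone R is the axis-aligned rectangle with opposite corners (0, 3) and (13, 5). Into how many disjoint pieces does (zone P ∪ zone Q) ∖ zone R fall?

(zone P ∪ zone Q) ∖ zone R splits into 2 disjoint pieces (area 45.75, area 52.4167).

2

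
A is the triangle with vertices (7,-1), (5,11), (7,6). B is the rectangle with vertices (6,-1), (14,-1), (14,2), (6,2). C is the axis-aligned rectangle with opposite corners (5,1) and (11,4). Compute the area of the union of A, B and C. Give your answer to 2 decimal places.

By inclusion–exclusion:
Individual areas: |A| = 7, |B| = 24, |C| = 18.
|A∩B| = 0.75.
|A∩C| = 1.75.
|B∩C|: x∈[6,11], y∈[1,2] → 5·1 = 5.
|A∩B∩C| = 0.4167.
|A ∪ B ∪ C| = 49 − 7.5 + 0.4167 = 41.92.

41.92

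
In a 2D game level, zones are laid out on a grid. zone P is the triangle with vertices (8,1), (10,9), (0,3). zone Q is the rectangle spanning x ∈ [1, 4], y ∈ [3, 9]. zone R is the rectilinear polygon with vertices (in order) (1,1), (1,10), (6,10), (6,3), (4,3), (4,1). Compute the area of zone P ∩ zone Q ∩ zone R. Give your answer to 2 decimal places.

4.50

The intersection is the polygon with vertices (4,3), (1,3), (1,3.6), (4,5.4).
By the shoelace formula its area is 4.50.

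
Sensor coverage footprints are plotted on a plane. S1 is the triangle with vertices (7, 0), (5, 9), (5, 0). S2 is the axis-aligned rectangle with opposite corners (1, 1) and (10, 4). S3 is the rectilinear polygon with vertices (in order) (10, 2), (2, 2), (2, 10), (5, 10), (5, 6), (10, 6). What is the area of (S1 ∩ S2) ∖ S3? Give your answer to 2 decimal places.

|S1 ∩ S2| = 4.3333.
|(S1 ∩ S2) ∩ S3| = 2.6667.
|(S1 ∩ S2) ∖ S3| = 4.3333 − 2.6667 = 1.67.

1.67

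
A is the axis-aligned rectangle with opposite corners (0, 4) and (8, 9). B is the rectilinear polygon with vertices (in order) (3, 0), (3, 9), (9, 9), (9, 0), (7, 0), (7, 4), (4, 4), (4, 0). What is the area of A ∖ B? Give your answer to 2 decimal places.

|A| = 40, |A∩B| = 25.
|A ∖ B| = |A| − |A∩B| = 40 − 25 = 15.00.

15.00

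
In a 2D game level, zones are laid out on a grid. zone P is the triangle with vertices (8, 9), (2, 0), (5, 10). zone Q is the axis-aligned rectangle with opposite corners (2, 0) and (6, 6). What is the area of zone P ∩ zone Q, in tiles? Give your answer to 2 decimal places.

6.60

The intersection is the polygon with vertices (2,0), (3.8,6), (6,6).
By the shoelace formula its area is 6.60.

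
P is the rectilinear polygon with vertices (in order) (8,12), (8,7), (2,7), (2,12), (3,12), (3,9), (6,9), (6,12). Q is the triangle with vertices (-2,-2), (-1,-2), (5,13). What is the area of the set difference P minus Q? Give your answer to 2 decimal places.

20.33

|P| = 21, |P∩Q| = 0.6667.
|P ∖ Q| = |P| − |P∩Q| = 21 − 0.6667 = 20.33.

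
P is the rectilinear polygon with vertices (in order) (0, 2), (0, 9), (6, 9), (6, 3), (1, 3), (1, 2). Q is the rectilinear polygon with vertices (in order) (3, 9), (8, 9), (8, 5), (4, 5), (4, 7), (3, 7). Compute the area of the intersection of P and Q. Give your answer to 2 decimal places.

10.00

The intersection is the polygon with vertices (6,9), (6,5), (4,5), (4,7), (3,7), (3,9).
By the shoelace formula its area is 10.00.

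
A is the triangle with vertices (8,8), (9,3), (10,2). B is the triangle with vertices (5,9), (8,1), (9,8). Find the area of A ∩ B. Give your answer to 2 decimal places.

0.41

The intersection is the polygon with vertices (8,8), (8.7,5.9), (8.583,5.083).
By the shoelace formula its area is 0.41.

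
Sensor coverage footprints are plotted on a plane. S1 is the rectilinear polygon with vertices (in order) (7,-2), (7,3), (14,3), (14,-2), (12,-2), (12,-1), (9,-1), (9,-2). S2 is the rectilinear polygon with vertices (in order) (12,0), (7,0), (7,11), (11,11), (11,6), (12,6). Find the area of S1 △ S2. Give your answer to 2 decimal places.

52.00

|S1| = 32, |S2| = 50, |S1∩S2| = 15.
|S1 △ S2| = |S1| + |S2| − 2·|S1∩S2| = 32 + 50 − 30 = 52.00.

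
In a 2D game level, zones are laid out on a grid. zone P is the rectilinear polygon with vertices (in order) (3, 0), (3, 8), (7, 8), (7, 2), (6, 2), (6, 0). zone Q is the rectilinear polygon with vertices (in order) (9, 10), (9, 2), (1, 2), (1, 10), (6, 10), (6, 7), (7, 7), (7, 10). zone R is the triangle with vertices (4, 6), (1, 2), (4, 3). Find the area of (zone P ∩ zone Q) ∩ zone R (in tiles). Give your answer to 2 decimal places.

The region (zone P ∩ zone Q) ∩ zone R is the polygon with vertices (3,4.667), (4,6), (4,3), (3,2.667).
By the shoelace formula its area is 2.50.

2.50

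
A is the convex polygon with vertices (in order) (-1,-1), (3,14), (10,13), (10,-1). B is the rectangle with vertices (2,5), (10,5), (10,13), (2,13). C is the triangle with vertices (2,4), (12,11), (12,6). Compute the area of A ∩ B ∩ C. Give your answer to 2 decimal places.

14.21

The intersection is the polygon with vertices (10,5.6), (7,5), (3.429,5), (10,9.6).
By the shoelace formula its area is 14.21.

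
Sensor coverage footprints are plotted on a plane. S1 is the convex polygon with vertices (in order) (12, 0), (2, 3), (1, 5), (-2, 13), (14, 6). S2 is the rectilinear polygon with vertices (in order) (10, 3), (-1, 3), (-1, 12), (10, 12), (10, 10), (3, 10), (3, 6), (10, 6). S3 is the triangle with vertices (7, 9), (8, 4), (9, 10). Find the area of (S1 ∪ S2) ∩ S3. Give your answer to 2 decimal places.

4.00

|S1 ∪ S2| = 125.1905.
|(S1 ∪ S2) ∩ S3| = 4.00.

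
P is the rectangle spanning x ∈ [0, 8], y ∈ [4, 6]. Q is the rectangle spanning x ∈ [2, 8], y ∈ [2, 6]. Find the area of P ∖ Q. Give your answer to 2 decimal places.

4.00

|P∩Q|: x∈[2,8], y∈[4,6] → 6·2 = 12.
|P| = 16.
|P ∖ Q| = |P| − |P∩Q| = 16 − 12 = 4.00.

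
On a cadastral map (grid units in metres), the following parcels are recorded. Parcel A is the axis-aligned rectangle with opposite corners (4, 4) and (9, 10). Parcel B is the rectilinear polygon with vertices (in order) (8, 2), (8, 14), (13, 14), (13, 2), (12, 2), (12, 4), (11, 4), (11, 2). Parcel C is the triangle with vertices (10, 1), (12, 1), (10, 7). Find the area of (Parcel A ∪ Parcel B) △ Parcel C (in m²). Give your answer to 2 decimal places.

81.00

|Parcel A ∪ Parcel B| = 82.
|(Parcel A ∪ Parcel B) ∩ Parcel C| = 3.5.
|(Parcel A ∪ Parcel B) △ Parcel C| = 82 + 6 − 7 = 81.00.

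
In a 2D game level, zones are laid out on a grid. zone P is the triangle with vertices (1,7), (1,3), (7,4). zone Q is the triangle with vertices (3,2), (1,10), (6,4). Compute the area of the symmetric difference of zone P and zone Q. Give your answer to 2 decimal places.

|zone P| = 12, |zone Q| = 14, |zone P∩zone Q| = 6.866.
|zone P △ zone Q| = |zone P| + |zone Q| − 2·|zone P∩zone Q| = 12 + 14 − 13.7321 = 12.27.

12.27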